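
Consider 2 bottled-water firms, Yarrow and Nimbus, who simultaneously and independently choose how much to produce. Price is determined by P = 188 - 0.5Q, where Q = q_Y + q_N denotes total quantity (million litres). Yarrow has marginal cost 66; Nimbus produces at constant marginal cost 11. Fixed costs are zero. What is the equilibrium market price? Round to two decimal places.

Yarrow's profit: π_Y = (188 - 0.5Q)q_Y - (66q_Y). Setting ∂π_Y/∂q_Y = 0: 122 - q_Y - (1/2)(q_N) = 0.
Nimbus's first-order condition: 177 - q_N - (1/2)(q_Y) = 0.
So q_Y = (122 - (1/2)q_N) and q_N = (177 - (1/2)q_Y).
Substituting one into the other gives q_Y = 134/3 and q_N = 464/3.
Total output Q = 598/3, so price P = 188 - (1/2)·(598/3) = 265/3.

88.33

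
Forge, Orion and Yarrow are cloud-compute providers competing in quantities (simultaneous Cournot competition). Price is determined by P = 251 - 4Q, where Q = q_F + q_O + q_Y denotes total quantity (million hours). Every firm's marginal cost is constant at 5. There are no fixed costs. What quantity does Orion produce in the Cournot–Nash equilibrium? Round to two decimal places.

15.38

Each firm earns π_i = (251 - 4Q)q_i - 5q_i.
First-order condition (treating rivals' output as given): 246 - 8q_i - 4·Σ_{j≠i} q_j = 0.
With identical firms every q_j equals q_i, so Σ_{j≠i} q_j = 2q_i and 246 = 16q_i, giving q_i = 123/8.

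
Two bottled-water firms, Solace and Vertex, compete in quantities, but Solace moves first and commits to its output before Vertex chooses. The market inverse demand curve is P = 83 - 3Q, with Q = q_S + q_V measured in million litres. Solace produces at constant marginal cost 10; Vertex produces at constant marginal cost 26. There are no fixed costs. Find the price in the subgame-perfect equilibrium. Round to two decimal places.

Solve by backward induction. Given q_S, the follower Vertex maximises π_V = (83 - 3q_S - 3q_V)q_V - 26q_V.
Follower FOC: 57 - 3q_S - 6q_V = 0, so q_V(q_S) = (57 - 3q_S)/6.
Solace substitutes q_V(q_S) into its own profit: π_S = q_S(83 - 3q_S - (57 - 3q_S)/2) - 10q_S = (109/2 - (3/2)q_S)q_S - 10q_S.
Leader FOC: 89/2 - 3q_S = 0, so q_S = 89/6.
Then q_V = (57 - 3·(89/6))/6 = 25/12.
Total output Q = 203/12, so price P = 83 - 3·(203/12) = 129/4.

32.25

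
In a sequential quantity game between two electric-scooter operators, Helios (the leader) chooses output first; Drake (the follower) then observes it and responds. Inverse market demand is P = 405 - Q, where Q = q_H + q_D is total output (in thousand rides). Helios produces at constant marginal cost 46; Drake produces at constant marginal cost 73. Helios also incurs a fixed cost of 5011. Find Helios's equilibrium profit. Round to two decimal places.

13613.50

The follower Drake best-responds to any q_H: π_D = (405 - Q)q_D - 73q_D.
∂π_D/∂q_D = 332 - q_H - 2q_D = 0 gives the reaction function q_D = (332 - q_H)/2.
Helios substitutes q_D(q_H) into its own profit: π_H = q_H(405 - q_H - (332 - q_H)/2) - 46q_H = (239 - (1/2)q_H)q_H - 46q_H.
The leader's first-order condition 193 - q_H = 0 yields q_H = 193.
Then q_D = (332 - 193)/2 = 139/2.
Price P = 405 - 525/2 = 285/2.
Helios's profit: (285/2 - 46)·193 - 5011 = 13613.5000.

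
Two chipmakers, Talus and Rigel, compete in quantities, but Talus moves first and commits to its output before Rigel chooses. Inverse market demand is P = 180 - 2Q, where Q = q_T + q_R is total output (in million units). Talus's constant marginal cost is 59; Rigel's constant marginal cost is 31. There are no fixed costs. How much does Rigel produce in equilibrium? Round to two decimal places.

Solve by backward induction. Given q_T, the follower Rigel maximises π_R = (180 - 2q_T - 2q_R)q_R - 31q_R.
∂π_R/∂q_R = 149 - 2q_T - 4q_R = 0 gives the reaction function q_R = (149 - 2q_T)/4.
The leader anticipates this reaction. Substituting into P = 180 - 2Q gives P = 211/2 - q_T, so π_T = (211/2 - q_T)q_T - 59q_T.
The leader's first-order condition 93/2 - 2q_T = 0 yields q_T = 93/4.
Then q_R = (149 - 2·(93/4))/4 = 205/8.

25.63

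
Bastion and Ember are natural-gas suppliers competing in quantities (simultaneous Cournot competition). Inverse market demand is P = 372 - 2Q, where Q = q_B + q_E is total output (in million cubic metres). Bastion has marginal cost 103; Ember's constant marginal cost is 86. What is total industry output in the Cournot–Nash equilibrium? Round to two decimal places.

92.50

Bastion's profit: π_B = (372 - 2Q)q_B - (103q_B). Setting ∂π_B/∂q_B = 0: 269 - 4q_B - 2(q_E) = 0.
Ember's profit: π_E = (372 - 2Q)q_E - (86q_E). Setting ∂π_E/∂q_E = 0: 286 - 4q_E - 2(q_B) = 0.
So q_B = (269 - 2q_E)/4 and q_E = (286 - 2q_B)/4.
Solving the pair: q_B = 42, q_E = 101/2.
Total output Q = 42 + 101/2 = 185/2.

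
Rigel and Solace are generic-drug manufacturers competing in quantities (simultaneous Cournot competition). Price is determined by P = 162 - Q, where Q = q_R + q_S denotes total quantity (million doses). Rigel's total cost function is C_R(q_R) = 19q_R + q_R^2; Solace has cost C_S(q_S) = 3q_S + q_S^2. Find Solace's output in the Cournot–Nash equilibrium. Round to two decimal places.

32.87

Rigel's profit: π_R = (162 - Q)q_R - (19q_R + q_R²). Setting ∂π_R/∂q_R = 0: 143 - 4q_R - (q_S) = 0.
Solace's profit: π_S = (162 - Q)q_S - (3q_S + q_S²). Setting ∂π_S/∂q_S = 0: 159 - 4q_S - (q_R) = 0.
Rearranging gives the reaction functions q_R = (143 - q_S)/4 and q_S = (159 - q_R)/4.
Substituting one into the other gives q_R = 413/15 and q_S = 493/15.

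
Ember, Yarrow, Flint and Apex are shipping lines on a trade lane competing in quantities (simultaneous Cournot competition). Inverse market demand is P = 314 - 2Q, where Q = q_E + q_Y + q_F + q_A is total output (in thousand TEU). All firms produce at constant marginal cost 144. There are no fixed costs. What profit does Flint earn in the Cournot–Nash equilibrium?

578

A representative firm's profit is π_i = q_i(314 - 2Q) - 144q_i.
Setting ∂π_i/∂q_i = 0 with rivals' quantities fixed: 170 - 4q_i - 2·Σ_{j≠i} q_j = 0.
By symmetry each firm produces the same amount; substituting Σ_{j≠i} q_j = 3q_i yields q_i = 170/10 = 17.
Price P = 314 - 2·68 = 178.
Flint's profit: (178 - 144)·17 = 578.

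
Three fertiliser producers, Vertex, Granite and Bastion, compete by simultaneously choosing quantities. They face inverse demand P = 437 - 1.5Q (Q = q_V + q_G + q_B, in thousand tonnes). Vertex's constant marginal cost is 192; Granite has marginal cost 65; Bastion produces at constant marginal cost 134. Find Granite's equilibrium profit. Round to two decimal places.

Vertex's profit: π_V = (437 - 1.5Q)q_V - (192q_V). Setting ∂π_V/∂q_V = 0: 245 - 3q_V - (3/2)(q_G + q_B) = 0.
Granite's profit: π_G = (437 - 1.5Q)q_G - (65q_G). Setting ∂π_G/∂q_G = 0: 372 - 3q_G - (3/2)(q_V + q_B) = 0.
Bastion's first-order condition: 303 - 3q_B - (3/2)(q_V + q_G) = 0.
Adding the 3 first-order conditions: 920 − 6Q = 0, so Q = 460/3.
Back-substituting: q_V = (245 − 230)/(3/2) = 10, q_G = (372 − 230)/(3/2) = 284/3, q_B = (303 − 230)/(3/2) = 146/3.
Price P = 437 - (3/2)·(460/3) = 207.
Granite's profit: (207 - 65)·(284/3) = 13442.6667.

13442.67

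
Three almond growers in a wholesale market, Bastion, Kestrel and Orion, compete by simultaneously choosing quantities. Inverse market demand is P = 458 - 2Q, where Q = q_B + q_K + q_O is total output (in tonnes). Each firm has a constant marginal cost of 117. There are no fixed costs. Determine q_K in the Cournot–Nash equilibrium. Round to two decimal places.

A representative firm's profit is π_i = q_i(458 - 2Q) - 117q_i.
First-order condition (treating rivals' output as given): 341 - 4q_i - 2·Σ_{j≠i} q_j = 0.
With identical firms every q_j equals q_i, so Σ_{j≠i} q_j = 2q_i and 341 = 8q_i, giving q_i = 341/8.

42.63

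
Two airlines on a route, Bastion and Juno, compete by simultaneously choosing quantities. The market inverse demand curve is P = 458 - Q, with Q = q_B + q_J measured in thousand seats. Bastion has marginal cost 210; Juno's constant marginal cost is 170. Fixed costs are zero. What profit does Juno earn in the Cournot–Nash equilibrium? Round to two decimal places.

11953.78

Bastion's profit: π_B = (458 - Q)q_B - (210q_B). Setting ∂π_B/∂q_B = 0: 248 - 2q_B - (q_J) = 0.
Juno's profit: π_J = (458 - Q)q_J - (170q_J). Setting ∂π_J/∂q_J = 0: 288 - 2q_J - (q_B) = 0.
Best responses: q_B = (248 - q_J)/2, q_J = (288 - q_B)/2.
Substituting one into the other gives q_B = 208/3 and q_J = 328/3.
Price P = 458 - 536/3 = 838/3.
Juno's profit: (838/3 - 170)·(328/3) = 11953.7778.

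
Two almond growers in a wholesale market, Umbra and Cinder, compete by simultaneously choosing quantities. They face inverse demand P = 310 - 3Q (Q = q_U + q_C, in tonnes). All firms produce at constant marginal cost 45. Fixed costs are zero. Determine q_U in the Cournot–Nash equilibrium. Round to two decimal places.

29.44

Each firm earns π_i = (310 - 3Q)q_i - 45q_i.
Setting ∂π_i/∂q_i = 0 with rivals' quantities fixed: 265 - 6q_i - 3q_j = 0.
By symmetry each firm produces the same amount; substituting q_j = q_i yields q_i = 265/9.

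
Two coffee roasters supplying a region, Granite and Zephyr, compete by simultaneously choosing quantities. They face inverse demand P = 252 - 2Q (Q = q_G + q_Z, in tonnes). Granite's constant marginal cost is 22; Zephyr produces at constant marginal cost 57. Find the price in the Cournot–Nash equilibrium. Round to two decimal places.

Granite's profit: π_G = (252 - 2Q)q_G - (22q_G). Setting ∂π_G/∂q_G = 0: 230 - 4q_G - 2(q_Z) = 0.
Zephyr's profit: π_Z = (252 - 2Q)q_Z - (57q_Z). Setting ∂π_Z/∂q_Z = 0: 195 - 4q_Z - 2(q_G) = 0.
Rearranging gives the reaction functions q_G = (230 - 2q_Z)/4 and q_Z = (195 - 2q_G)/4.
Substituting one into the other gives q_G = 265/6 and q_Z = 80/3.
Total output Q = 425/6, so price P = 252 - 2·(425/6) = 331/3.

110.33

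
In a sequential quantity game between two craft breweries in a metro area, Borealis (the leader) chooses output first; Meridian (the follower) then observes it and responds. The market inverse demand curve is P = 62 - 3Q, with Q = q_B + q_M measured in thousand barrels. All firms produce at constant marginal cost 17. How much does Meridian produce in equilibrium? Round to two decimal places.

Solve by backward induction. Given q_B, the follower Meridian maximises π_M = (62 - 3q_B - 3q_M)q_M - 17q_M.
Setting the follower's marginal profit to zero, 45 - 3q_B - 6q_M = 0, i.e. q_M = (45 - 3q_B)/6.
The leader anticipates this reaction. Substituting into P = 62 - 3Q gives P = 79/2 - (3/2)q_B, so π_B = (79/2 - (3/2)q_B)q_B - 17q_B.
Maximising: ∂π_B/∂q_B = 45/2 - 3q_B = 0, giving q_B = 15/2.
Then q_M = (45 - 3·(15/2))/6 = 15/4.

3.75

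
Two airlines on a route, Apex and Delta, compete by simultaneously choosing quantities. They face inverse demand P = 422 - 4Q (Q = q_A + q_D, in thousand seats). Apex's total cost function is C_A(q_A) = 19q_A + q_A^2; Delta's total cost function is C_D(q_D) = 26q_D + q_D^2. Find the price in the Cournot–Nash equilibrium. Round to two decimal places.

193.71

Apex's profit: π_A = (422 - 4Q)q_A - (19q_A + q_A²). Setting ∂π_A/∂q_A = 0: 403 - 10q_A - 4(q_D) = 0.
Delta's profit: π_D = (422 - 4Q)q_D - (26q_D + q_D²). Setting ∂π_D/∂q_D = 0: 396 - 10q_D - 4(q_A) = 0.
Rearranging gives the reaction functions q_A = (403 - 4q_D)/10 and q_D = (396 - 4q_A)/10.
Substituting one into the other gives q_A = 1223/42 and q_D = 587/21.
Total output Q = 799/14, so price P = 422 - 4·(799/14) = 1356/7.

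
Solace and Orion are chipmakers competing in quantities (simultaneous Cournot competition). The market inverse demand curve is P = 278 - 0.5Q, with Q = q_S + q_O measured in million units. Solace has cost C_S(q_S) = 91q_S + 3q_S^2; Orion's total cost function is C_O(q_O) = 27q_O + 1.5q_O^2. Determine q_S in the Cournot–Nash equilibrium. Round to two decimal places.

22.43

Solace's profit: π_S = (278 - 0.5Q)q_S - (91q_S + 3q_S²). Setting ∂π_S/∂q_S = 0: 187 - 7q_S - (1/2)(q_O) = 0.
Orion's profit: π_O = (278 - 0.5Q)q_O - (27q_O + (3/2)q_O²). Setting ∂π_O/∂q_O = 0: 251 - 4q_O - (1/2)(q_S) = 0.
Rearranging gives the reaction functions q_S = (187 - (1/2)q_O)/7 and q_O = (251 - (1/2)q_S)/4.
Substituting one into the other gives q_S = 830/37 and q_O = 59.9459.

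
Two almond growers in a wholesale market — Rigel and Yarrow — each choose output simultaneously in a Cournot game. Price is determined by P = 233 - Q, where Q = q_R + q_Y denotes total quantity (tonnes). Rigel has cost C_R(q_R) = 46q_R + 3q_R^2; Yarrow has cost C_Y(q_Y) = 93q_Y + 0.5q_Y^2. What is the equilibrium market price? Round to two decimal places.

Rigel's profit: π_R = (233 - Q)q_R - (46q_R + 3q_R²). Setting ∂π_R/∂q_R = 0: 187 - 8q_R - (q_Y) = 0.
Yarrow's first-order condition: 140 - 3q_Y - (q_R) = 0.
Rearranging gives the reaction functions q_R = (187 - q_Y)/8 and q_Y = (140 - q_R)/3.
Solving the pair: q_R = 421/23, q_Y = 933/23.
Total output Q = 1354/23, so price P = 233 - 1354/23 = 174.1304.

174.13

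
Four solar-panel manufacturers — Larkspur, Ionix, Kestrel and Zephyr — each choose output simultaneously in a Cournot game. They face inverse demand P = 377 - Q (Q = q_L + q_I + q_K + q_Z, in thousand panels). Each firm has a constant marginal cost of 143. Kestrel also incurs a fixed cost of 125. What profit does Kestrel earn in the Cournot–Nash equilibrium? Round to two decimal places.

2065.24

A representative firm's profit is π_i = q_i(377 - Q) - 143q_i.
Setting ∂π_i/∂q_i = 0 with rivals' quantities fixed: 234 - 2q_i - Σ_{j≠i} q_j = 0.
By symmetry each firm produces the same amount; substituting Σ_{j≠i} q_j = 3q_i yields q_i = 234/5.
Price P = 377 - 936/5 = 949/5.
Kestrel's profit: (949/5 - 143)·(234/5) - 125 = 2065.2400.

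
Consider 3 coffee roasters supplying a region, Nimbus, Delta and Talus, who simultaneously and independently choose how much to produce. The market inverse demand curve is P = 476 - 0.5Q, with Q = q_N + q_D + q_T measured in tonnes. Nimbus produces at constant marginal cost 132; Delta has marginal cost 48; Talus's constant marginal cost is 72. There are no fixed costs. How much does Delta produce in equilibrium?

Nimbus's profit: π_N = (476 - 0.5Q)q_N - (132q_N). Setting ∂π_N/∂q_N = 0: 344 - q_N - (1/2)(q_D + q_T) = 0.
Delta's profit: π_D = (476 - 0.5Q)q_D - (48q_D). Setting ∂π_D/∂q_D = 0: 428 - q_D - (1/2)(q_N + q_T) = 0.
Talus's profit: π_T = (476 - 0.5Q)q_T - (72q_T). Setting ∂π_T/∂q_T = 0: 404 - q_T - (1/2)(q_N + q_D) = 0.
Adding the 3 conditions: 1176 − Q − Q = 0, i.e. Q = 588.
Back-substituting: q_N = (344 − 294)/(1/2) = 100, q_D = (428 − 294)/(1/2) = 268, q_T = (404 − 294)/(1/2) = 220.

268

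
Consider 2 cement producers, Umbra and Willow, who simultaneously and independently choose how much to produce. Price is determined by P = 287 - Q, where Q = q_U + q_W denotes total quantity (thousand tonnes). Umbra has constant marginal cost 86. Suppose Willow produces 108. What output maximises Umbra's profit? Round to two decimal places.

With the rival's output fixed at 108, Umbra's profit is π_U = (287 - 108 - q_U)q_U - (86q_U) = (179 - q_U)q_U - (86q_U).
∂π_U/∂q_U = 93 - 2q_U = 0, so q_U = 93/2.

46.50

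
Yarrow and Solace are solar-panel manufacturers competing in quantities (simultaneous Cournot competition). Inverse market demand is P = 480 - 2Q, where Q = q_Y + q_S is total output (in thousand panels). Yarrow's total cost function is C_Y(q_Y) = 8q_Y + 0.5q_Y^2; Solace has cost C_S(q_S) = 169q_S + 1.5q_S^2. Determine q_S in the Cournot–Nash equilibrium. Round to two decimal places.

19.71

Yarrow's profit: π_Y = (480 - 2Q)q_Y - (8q_Y + (1/2)q_Y²). Setting ∂π_Y/∂q_Y = 0: 472 - 5q_Y - 2(q_S) = 0.
Solace's first-order condition: 311 - 7q_S - 2(q_Y) = 0.
Best responses: q_Y = (472 - 2q_S)/5, q_S = (311 - 2q_Y)/7.
Substituting one into the other gives q_Y = 86.5161 and q_S = 611/31.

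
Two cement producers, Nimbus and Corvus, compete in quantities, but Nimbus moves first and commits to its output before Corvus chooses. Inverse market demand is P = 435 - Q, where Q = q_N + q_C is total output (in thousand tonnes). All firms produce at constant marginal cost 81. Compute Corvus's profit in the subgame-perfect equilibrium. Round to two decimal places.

Solve by backward induction. Given q_N, the follower Corvus maximises π_C = (435 - q_N - q_C)q_C - 81q_C.
Follower FOC: 354 - q_N - 2q_C = 0, so q_C(q_N) = (354 - q_N)/2.
The leader anticipates this reaction. Substituting into P = 435 - Q gives P = 258 - (1/2)q_N, so π_N = (258 - (1/2)q_N)q_N - 81q_N.
Maximising: ∂π_N/∂q_N = 177 - q_N = 0, giving q_N = 177.
Then q_C = (354 - 177)/2 = 177/2.
Price P = 435 - 531/2 = 339/2.
Corvus's profit: (339/2 - 81)·(177/2) = 7832.2500.

7832.25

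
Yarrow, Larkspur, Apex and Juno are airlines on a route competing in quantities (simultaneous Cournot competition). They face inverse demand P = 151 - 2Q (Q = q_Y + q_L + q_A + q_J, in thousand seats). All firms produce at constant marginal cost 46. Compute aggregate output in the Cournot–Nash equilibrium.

42

Each firm earns π_i = (151 - 2Q)q_i - 46q_i.
Setting ∂π_i/∂q_i = 0 with rivals' quantities fixed: 105 - 4q_i - 2·Σ_{j≠i} q_j = 0.
With identical firms every q_j equals q_i, so Σ_{j≠i} q_j = 3q_i and 105 = 10q_i, giving q_i = 21/2.
Total output Q = 21/2 + 21/2 + 21/2 + 21/2 = 42.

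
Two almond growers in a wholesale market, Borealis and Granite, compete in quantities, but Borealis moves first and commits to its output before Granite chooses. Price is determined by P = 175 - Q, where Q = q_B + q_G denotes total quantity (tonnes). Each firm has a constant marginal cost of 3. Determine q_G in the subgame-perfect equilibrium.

The follower Granite best-responds to any q_B: π_G = (175 - Q)q_G - 3q_G.
∂π_G/∂q_G = 172 - q_B - 2q_G = 0 gives the reaction function q_G = (172 - q_B)/2.
The leader anticipates this reaction. Substituting into P = 175 - Q gives P = 89 - (1/2)q_B, so π_B = (89 - (1/2)q_B)q_B - 3q_B.
The leader's first-order condition 86 - q_B = 0 yields q_B = 86.
Then q_G = (172 - 86)/2 = 43.

43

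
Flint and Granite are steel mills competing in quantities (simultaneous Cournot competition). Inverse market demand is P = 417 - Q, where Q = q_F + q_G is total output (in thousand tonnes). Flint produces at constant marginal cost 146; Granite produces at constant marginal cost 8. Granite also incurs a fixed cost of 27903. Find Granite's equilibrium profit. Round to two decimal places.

5342.44

Flint's profit: π_F = (417 - Q)q_F - (146q_F). Setting ∂π_F/∂q_F = 0: 271 - 2q_F - (q_G) = 0.
Granite's first-order condition: 409 - 2q_G - (q_F) = 0.
Best responses: q_F = (271 - q_G)/2, q_G = (409 - q_F)/2.
Substituting one into the other gives q_F = 133/3 and q_G = 547/3.
Price P = 417 - 680/3 = 571/3.
Granite's profit: (571/3 - 8)·(547/3) - 27903 = 5342.4444.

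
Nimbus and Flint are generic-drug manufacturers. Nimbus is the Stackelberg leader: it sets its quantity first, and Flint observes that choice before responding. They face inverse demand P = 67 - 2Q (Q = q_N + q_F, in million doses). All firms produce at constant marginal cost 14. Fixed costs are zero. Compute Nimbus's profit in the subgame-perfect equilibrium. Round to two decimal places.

The follower Flint best-responds to any q_N: π_F = (67 - 2Q)q_F - 14q_F.
Follower FOC: 53 - 2q_N - 4q_F = 0, so q_F(q_N) = (53 - 2q_N)/4.
The leader anticipates this reaction. Substituting into P = 67 - 2Q gives P = 81/2 - q_N, so π_N = (81/2 - q_N)q_N - 14q_N.
The leader's first-order condition 53/2 - 2q_N = 0 yields q_N = 53/4.
Then q_F = (53 - 2·(53/4))/4 = 53/8.
Price P = 67 - 2·(159/8) = 109/4.
Nimbus's profit: (109/4 - 14)·(53/4) = 175.5625.

175.56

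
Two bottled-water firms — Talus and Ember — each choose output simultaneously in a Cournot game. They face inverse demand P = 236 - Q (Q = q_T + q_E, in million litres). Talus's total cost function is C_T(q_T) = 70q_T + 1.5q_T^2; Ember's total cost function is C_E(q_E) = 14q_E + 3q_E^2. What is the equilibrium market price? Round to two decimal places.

Talus's profit: π_T = (236 - Q)q_T - (70q_T + (3/2)q_T²). Setting ∂π_T/∂q_T = 0: 166 - 5q_T - (q_E) = 0.
Ember's profit: π_E = (236 - Q)q_E - (14q_E + 3q_E²). Setting ∂π_E/∂q_E = 0: 222 - 8q_E - (q_T) = 0.
Best responses: q_T = (166 - q_E)/5, q_E = (222 - q_T)/8.
Substituting one into the other gives q_T = 1106/39 and q_E = 944/39.
Total output Q = 52.5641, so price P = 236 - 52.5641 = 183.4359.

183.44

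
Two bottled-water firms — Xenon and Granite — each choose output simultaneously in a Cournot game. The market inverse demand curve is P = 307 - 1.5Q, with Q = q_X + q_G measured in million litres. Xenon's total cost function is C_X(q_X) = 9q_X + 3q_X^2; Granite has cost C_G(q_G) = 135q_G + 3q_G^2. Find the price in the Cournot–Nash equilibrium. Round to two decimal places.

Xenon's profit: π_X = (307 - 1.5Q)q_X - (9q_X + 3q_X²). Setting ∂π_X/∂q_X = 0: 298 - 9q_X - (3/2)(q_G) = 0.
Granite's profit: π_G = (307 - 1.5Q)q_G - (135q_G + 3q_G²). Setting ∂π_G/∂q_G = 0: 172 - 9q_G - (3/2)(q_X) = 0.
So q_X = (298 - (3/2)q_G)/9 and q_G = (172 - (3/2)q_X)/9.
Substituting one into the other gives q_X = 30.7810 and q_G = 1468/105.
Total output Q = 940/21, so price P = 307 - (3/2)·(940/21) = 1679/7.

239.86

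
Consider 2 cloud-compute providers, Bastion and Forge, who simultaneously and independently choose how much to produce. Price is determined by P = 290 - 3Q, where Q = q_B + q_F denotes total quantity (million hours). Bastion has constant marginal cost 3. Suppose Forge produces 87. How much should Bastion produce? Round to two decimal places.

With the rival's output fixed at 87, Bastion's profit is π_B = (290 - 3·87 - 3q_B)q_B - (3q_B) = (29 - 3q_B)q_B - (3q_B).
∂π_B/∂q_B = 26 - 6q_B = 0, so q_B = 13/3.

4.33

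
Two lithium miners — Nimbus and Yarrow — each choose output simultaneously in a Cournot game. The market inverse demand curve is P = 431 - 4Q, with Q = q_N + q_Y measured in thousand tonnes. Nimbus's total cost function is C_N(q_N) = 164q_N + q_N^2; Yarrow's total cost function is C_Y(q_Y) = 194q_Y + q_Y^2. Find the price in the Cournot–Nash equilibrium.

Nimbus's profit: π_N = (431 - 4Q)q_N - (164q_N + q_N²). Setting ∂π_N/∂q_N = 0: 267 - 10q_N - 4(q_Y) = 0.
Yarrow's first-order condition: 237 - 10q_Y - 4(q_N) = 0.
Rearranging gives the reaction functions q_N = (267 - 4q_Y)/10 and q_Y = (237 - 4q_N)/10.
Solving the pair: q_N = 41/2, q_Y = 31/2.
Total output Q = 36, so price P = 431 - 4·36 = 287.

287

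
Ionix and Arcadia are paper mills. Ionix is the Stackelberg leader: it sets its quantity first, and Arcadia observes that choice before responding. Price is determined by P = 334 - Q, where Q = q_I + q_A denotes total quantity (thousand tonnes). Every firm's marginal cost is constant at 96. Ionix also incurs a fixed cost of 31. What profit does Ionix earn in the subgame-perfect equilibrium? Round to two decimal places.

The follower Arcadia best-responds to any q_I: π_A = (334 - Q)q_A - 96q_A.
∂π_A/∂q_A = 238 - q_I - 2q_A = 0 gives the reaction function q_A = (238 - q_I)/2.
The leader anticipates this reaction. Substituting into P = 334 - Q gives P = 215 - (1/2)q_I, so π_I = (215 - (1/2)q_I)q_I - 96q_I.
Leader FOC: 119 - q_I = 0, so q_I = 119.
Then q_A = (238 - 119)/2 = 119/2.
Price P = 334 - 357/2 = 311/2.
Ionix's profit: (311/2 - 96)·119 - 31 = 7049.5000.

7049.50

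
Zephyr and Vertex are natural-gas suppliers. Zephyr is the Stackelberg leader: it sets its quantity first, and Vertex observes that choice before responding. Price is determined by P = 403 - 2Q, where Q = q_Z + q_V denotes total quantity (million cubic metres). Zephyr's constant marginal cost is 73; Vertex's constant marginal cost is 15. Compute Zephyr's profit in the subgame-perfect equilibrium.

4624

The follower Vertex best-responds to any q_Z: π_V = (403 - 2Q)q_V - 15q_V.
∂π_V/∂q_V = 388 - 2q_Z - 4q_V = 0 gives the reaction function q_V = (388 - 2q_Z)/4.
Zephyr substitutes q_V(q_Z) into its own profit: π_Z = q_Z(403 - 2q_Z - (388 - 2q_Z)/2) - 73q_Z = (209 - q_Z)q_Z - 73q_Z.
Maximising: ∂π_Z/∂q_Z = 136 - 2q_Z = 0, giving q_Z = 68.
Then q_V = (388 - 2·68)/4 = 63.
Price P = 403 - 2·131 = 141.
Zephyr's profit: (141 - 73)·68 = 4624.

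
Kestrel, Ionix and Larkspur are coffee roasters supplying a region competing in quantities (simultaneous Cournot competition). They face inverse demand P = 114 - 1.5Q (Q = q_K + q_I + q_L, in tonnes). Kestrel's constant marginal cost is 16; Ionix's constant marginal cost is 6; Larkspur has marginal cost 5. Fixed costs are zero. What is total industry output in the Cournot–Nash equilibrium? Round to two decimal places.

Kestrel's profit: π_K = (114 - 1.5Q)q_K - (16q_K). Setting ∂π_K/∂q_K = 0: 98 - 3q_K - (3/2)(q_I + q_L) = 0.
Ionix's first-order condition: 108 - 3q_I - (3/2)(q_K + q_L) = 0.
Larkspur's profit: π_L = (114 - 1.5Q)q_L - (5q_L). Setting ∂π_L/∂q_L = 0: 109 - 3q_L - (3/2)(q_K + q_I) = 0.
Adding the 3 first-order conditions: 315 − 6Q = 0, so Q = 105/2.
Back-substituting: q_K = (98 − 315/4)/(3/2) = 77/6, q_I = (108 − 315/4)/(3/2) = 39/2, q_L = (109 − 315/4)/(3/2) = 121/6.
Total output Q = 77/6 + 39/2 + 121/6 = 105/2.

52.50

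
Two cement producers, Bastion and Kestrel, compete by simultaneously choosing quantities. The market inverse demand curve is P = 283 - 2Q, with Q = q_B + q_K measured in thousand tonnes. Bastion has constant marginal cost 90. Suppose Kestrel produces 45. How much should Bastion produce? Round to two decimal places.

25.75

With the rival's output fixed at 45, Bastion's profit is π_B = (283 - 2·45 - 2q_B)q_B - (90q_B) = (193 - 2q_B)q_B - (90q_B).
∂π_B/∂q_B = 103 - 4q_B = 0, so q_B = 103/4.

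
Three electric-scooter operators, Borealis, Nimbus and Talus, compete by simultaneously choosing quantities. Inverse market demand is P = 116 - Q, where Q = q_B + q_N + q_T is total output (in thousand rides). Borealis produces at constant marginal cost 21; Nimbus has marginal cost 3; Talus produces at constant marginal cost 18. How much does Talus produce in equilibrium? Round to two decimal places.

Borealis's profit: π_B = (116 - Q)q_B - (21q_B). Setting ∂π_B/∂q_B = 0: 95 - 2q_B - (q_N + q_T) = 0.
Nimbus's profit: π_N = (116 - Q)q_N - (3q_N). Setting ∂π_N/∂q_N = 0: 113 - 2q_N - (q_B + q_T) = 0.
Talus's first-order condition: 98 - 2q_T - (q_B + q_N) = 0.
Summing all 3 equations gives 306 − 4Q = 0, hence Q = 153/2.
Back-substituting: q_B = (95 − 153/2) = 37/2, q_N = (113 − 153/2) = 73/2, q_T = (98 − 153/2) = 43/2.

21.50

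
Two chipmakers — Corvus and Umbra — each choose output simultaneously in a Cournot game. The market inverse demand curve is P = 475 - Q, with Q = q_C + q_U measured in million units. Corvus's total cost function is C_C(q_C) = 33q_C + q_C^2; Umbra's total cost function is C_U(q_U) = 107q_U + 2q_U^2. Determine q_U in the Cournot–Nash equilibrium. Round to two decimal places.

44.78

Corvus's profit: π_C = (475 - Q)q_C - (33q_C + q_C²). Setting ∂π_C/∂q_C = 0: 442 - 4q_C - (q_U) = 0.
Umbra's first-order condition: 368 - 6q_U - (q_C) = 0.
Best responses: q_C = (442 - q_U)/4, q_U = (368 - q_C)/6.
Substituting one into the other gives q_C = 99.3043 and q_U = 1030/23.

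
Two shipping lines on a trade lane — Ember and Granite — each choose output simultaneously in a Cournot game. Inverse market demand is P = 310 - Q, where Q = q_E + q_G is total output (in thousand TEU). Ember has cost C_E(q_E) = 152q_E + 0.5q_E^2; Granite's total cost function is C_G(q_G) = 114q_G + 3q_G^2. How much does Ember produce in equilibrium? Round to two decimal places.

46.43

Ember's profit: π_E = (310 - Q)q_E - (152q_E + (1/2)q_E²). Setting ∂π_E/∂q_E = 0: 158 - 3q_E - (q_G) = 0.
Granite's profit: π_G = (310 - Q)q_G - (114q_G + 3q_G²). Setting ∂π_G/∂q_G = 0: 196 - 8q_G - (q_E) = 0.
So q_E = (158 - q_G)/3 and q_G = (196 - q_E)/8.
Solving the pair: q_E = 1068/23, q_G = 430/23.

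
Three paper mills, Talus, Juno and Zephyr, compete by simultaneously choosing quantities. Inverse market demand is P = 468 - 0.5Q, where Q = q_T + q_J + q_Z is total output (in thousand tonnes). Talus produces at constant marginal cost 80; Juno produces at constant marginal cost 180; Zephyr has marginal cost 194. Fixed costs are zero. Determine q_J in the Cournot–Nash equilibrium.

101

Talus's profit: π_T = (468 - 0.5Q)q_T - (80q_T). Setting ∂π_T/∂q_T = 0: 388 - q_T - (1/2)(q_J + q_Z) = 0.
Juno's first-order condition: 288 - q_J - (1/2)(q_T + q_Z) = 0.
Zephyr's first-order condition: 274 - q_Z - (1/2)(q_T + q_J) = 0.
Summing all 3 equations gives 950 − 2Q = 0, hence Q = 475.
Back-substituting: q_T = (388 − 475/2)/(1/2) = 301, q_J = (288 − 475/2)/(1/2) = 101, q_Z = (274 − 475/2)/(1/2) = 73.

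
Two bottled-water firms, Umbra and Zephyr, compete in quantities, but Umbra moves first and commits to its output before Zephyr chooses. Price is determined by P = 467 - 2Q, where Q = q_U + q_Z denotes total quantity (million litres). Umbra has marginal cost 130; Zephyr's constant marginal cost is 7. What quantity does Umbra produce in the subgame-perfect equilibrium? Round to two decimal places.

53.50

Solve by backward induction. Given q_U, the follower Zephyr maximises π_Z = (467 - 2q_U - 2q_Z)q_Z - 7q_Z.
∂π_Z/∂q_Z = 460 - 2q_U - 4q_Z = 0 gives the reaction function q_Z = (460 - 2q_U)/4.
Umbra substitutes q_Z(q_U) into its own profit: π_U = q_U(467 - 2q_U - (460 - 2q_U)/2) - 130q_U = (237 - q_U)q_U - 130q_U.
Maximising: ∂π_U/∂q_U = 107 - 2q_U = 0, giving q_U = 107/2.
Then q_Z = (460 - 2·(107/2))/4 = 353/4.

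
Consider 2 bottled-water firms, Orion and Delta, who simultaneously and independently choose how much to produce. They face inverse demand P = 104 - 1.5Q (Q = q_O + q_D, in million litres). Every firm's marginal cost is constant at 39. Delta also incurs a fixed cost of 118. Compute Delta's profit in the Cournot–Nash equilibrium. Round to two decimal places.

194.96

Each firm earns π_i = (104 - 1.5Q)q_i - 39q_i.
Setting ∂π_i/∂q_i = 0 with rivals' quantities fixed: 65 - 3q_i - (3/2)q_j = 0.
With identical firms every q_j equals q_i, so q_j = q_i and 65 = (9/2)q_i, giving q_i = 130/9.
Price P = 104 - (3/2)·(260/9) = 182/3.
Delta's profit: (182/3 - 39)·(130/9) - 118 = 194.9630.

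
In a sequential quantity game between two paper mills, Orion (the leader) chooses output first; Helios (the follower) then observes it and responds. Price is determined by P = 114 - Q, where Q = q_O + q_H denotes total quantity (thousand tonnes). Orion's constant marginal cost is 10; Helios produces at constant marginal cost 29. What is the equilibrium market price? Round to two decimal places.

40.75

The follower Helios best-responds to any q_O: π_H = (114 - Q)q_H - 29q_H.
∂π_H/∂q_H = 85 - q_O - 2q_H = 0 gives the reaction function q_H = (85 - q_O)/2.
Orion substitutes q_H(q_O) into its own profit: π_O = q_O(114 - q_O - (85 - q_O)/2) - 10q_O = (143/2 - (1/2)q_O)q_O - 10q_O.
Leader FOC: 123/2 - q_O = 0, so q_O = 123/2.
Then q_H = (85 - 123/2)/2 = 47/4.
Total output Q = 293/4, so price P = 114 - 293/4 = 163/4.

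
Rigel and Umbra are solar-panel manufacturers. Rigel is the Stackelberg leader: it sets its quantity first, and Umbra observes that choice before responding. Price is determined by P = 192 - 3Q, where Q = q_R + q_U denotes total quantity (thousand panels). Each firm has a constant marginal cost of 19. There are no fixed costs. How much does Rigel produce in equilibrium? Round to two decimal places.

28.83

Solve by backward induction. Given q_R, the follower Umbra maximises π_U = (192 - 3q_R - 3q_U)q_U - 19q_U.
Setting the follower's marginal profit to zero, 173 - 3q_R - 6q_U = 0, i.e. q_U = (173 - 3q_R)/6.
Rigel substitutes q_U(q_R) into its own profit: π_R = q_R(192 - 3q_R - (173 - 3q_R)/2) - 19q_R = (211/2 - (3/2)q_R)q_R - 19q_R.
Maximising: ∂π_R/∂q_R = 173/2 - 3q_R = 0, giving q_R = 173/6.
Then q_U = (173 - 3·(173/6))/6 = 173/12.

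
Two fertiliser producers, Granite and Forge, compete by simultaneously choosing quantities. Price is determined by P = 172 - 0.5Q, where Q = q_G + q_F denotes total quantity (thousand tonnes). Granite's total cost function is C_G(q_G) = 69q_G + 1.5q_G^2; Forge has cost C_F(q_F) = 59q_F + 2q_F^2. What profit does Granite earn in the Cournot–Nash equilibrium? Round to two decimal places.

1077.89

Granite's profit: π_G = (172 - 0.5Q)q_G - (69q_G + (3/2)q_G²). Setting ∂π_G/∂q_G = 0: 103 - 4q_G - (1/2)(q_F) = 0.
Forge's profit: π_F = (172 - 0.5Q)q_F - (59q_F + 2q_F²). Setting ∂π_F/∂q_F = 0: 113 - 5q_F - (1/2)(q_G) = 0.
Rearranging gives the reaction functions q_G = (103 - (1/2)q_F)/4 and q_F = (113 - (1/2)q_G)/5.
Substituting one into the other gives q_G = 1834/79 and q_F = 1602/79.
Price P = 172 - (1/2)·43.4937 = 150.2532.
Granite's profit: 150.2532·(1834/79) - 69·(1834/79) - (3/2)(1834/79)² = 1077.8901.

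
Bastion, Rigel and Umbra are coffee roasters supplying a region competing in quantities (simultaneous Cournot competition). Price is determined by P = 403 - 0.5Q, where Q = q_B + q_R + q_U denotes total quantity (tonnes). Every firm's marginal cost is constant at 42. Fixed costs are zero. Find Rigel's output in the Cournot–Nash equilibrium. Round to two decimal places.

A representative firm's profit is π_i = q_i(403 - 0.5Q) - 42q_i.
Setting ∂π_i/∂q_i = 0 with rivals' quantities fixed: 361 - q_i - (1/2)·Σ_{j≠i} q_j = 0.
By symmetry each firm produces the same amount; substituting Σ_{j≠i} q_j = 2q_i yields q_i = 361/2.

180.50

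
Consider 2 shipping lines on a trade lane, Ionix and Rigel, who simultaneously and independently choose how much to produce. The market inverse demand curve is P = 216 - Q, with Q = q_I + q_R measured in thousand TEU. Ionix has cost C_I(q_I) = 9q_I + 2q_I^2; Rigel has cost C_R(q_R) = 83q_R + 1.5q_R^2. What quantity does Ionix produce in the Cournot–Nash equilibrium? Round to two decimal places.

31.10

Ionix's profit: π_I = (216 - Q)q_I - (9q_I + 2q_I²). Setting ∂π_I/∂q_I = 0: 207 - 6q_I - (q_R) = 0.
Rigel's profit: π_R = (216 - Q)q_R - (83q_R + (3/2)q_R²). Setting ∂π_R/∂q_R = 0: 133 - 5q_R - (q_I) = 0.
Rearranging gives the reaction functions q_I = (207 - q_R)/6 and q_R = (133 - q_I)/5.
Substituting one into the other gives q_I = 902/29 and q_R = 591/29.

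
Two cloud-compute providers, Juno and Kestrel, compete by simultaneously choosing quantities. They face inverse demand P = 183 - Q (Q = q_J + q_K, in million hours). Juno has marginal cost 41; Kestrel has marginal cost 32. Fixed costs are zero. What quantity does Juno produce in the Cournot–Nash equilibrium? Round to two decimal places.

Juno's profit: π_J = (183 - Q)q_J - (41q_J). Setting ∂π_J/∂q_J = 0: 142 - 2q_J - (q_K) = 0.
Kestrel's profit: π_K = (183 - Q)q_K - (32q_K). Setting ∂π_K/∂q_K = 0: 151 - 2q_K - (q_J) = 0.
So q_J = (142 - q_K)/2 and q_K = (151 - q_J)/2.
Solving the pair: q_J = 133/3, q_K = 160/3.

44.33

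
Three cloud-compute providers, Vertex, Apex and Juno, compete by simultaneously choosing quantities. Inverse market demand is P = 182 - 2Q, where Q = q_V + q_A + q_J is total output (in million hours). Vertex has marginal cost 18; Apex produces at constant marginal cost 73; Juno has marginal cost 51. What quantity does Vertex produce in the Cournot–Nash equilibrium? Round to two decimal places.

31.50

Vertex's profit: π_V = (182 - 2Q)q_V - (18q_V). Setting ∂π_V/∂q_V = 0: 164 - 4q_V - 2(q_A + q_J) = 0.
Apex's profit: π_A = (182 - 2Q)q_A - (73q_A). Setting ∂π_A/∂q_A = 0: 109 - 4q_A - 2(q_V + q_J) = 0.
Juno's first-order condition: 131 - 4q_J - 2(q_V + q_A) = 0.
Adding the 3 conditions: 404 − 4Q − 4Q = 0, i.e. Q = 101/2.
Back-substituting: q_V = (164 − 101)/2 = 63/2, q_A = (109 − 101)/2 = 4, q_J = (131 − 101)/2 = 15.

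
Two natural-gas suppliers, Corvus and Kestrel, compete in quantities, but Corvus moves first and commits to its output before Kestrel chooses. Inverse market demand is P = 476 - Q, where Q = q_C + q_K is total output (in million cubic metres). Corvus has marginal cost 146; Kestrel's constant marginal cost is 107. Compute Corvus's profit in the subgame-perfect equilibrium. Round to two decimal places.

10585.13

Solve by backward induction. Given q_C, the follower Kestrel maximises π_K = (476 - q_C - q_K)q_K - 107q_K.
Follower FOC: 369 - q_C - 2q_K = 0, so q_K(q_C) = (369 - q_C)/2.
The leader anticipates this reaction. Substituting into P = 476 - Q gives P = 583/2 - (1/2)q_C, so π_C = (583/2 - (1/2)q_C)q_C - 146q_C.
Leader FOC: 291/2 - q_C = 0, so q_C = 291/2.
Then q_K = (369 - 291/2)/2 = 447/4.
Price P = 476 - 1029/4 = 875/4.
Corvus's profit: (875/4 - 146)·(291/2) = 10585.1250.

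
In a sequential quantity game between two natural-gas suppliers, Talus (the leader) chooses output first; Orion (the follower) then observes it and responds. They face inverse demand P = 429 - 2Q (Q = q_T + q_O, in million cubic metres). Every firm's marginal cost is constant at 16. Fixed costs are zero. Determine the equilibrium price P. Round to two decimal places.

Solve by backward induction. Given q_T, the follower Orion maximises π_O = (429 - 2q_T - 2q_O)q_O - 16q_O.
∂π_O/∂q_O = 413 - 2q_T - 4q_O = 0 gives the reaction function q_O = (413 - 2q_T)/4.
The leader anticipates this reaction. Substituting into P = 429 - 2Q gives P = 445/2 - q_T, so π_T = (445/2 - q_T)q_T - 16q_T.
The leader's first-order condition 413/2 - 2q_T = 0 yields q_T = 413/4.
Then q_O = (413 - 2·(413/4))/4 = 413/8.
Total output Q = 1239/8, so price P = 429 - 2·(1239/8) = 477/4.

119.25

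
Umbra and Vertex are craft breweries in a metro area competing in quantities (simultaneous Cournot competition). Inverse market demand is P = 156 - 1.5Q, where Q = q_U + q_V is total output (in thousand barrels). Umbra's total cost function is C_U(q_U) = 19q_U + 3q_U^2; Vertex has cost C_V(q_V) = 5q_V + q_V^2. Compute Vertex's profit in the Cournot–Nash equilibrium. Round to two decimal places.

Umbra's profit: π_U = (156 - 1.5Q)q_U - (19q_U + 3q_U²). Setting ∂π_U/∂q_U = 0: 137 - 9q_U - (3/2)(q_V) = 0.
Vertex's first-order condition: 151 - 5q_V - (3/2)(q_U) = 0.
So q_U = (137 - (3/2)q_V)/9 and q_V = (151 - (3/2)q_U)/5.
Substituting one into the other gives q_U = 1834/171 and q_V = 1538/57.
Price P = 156 - (3/2)·37.7076 = 99.4386.
Vertex's profit: 99.4386·(1538/57) - 5·(1538/57) - (1538/57)² = 1820.1323.

1820.13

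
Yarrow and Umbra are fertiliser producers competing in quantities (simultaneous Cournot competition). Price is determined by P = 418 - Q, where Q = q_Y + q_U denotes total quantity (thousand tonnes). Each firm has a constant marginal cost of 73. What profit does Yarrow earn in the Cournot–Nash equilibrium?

13225

A representative firm's profit is π_i = q_i(418 - Q) - 73q_i.
First-order condition (treating rivals' output as given): 345 - 2q_i - q_j = 0.
By symmetry each firm produces the same amount; substituting q_j = q_i yields q_i = 345/3 = 115.
Price P = 418 - 230 = 188.
Yarrow's profit: (188 - 73)·115 = 13225.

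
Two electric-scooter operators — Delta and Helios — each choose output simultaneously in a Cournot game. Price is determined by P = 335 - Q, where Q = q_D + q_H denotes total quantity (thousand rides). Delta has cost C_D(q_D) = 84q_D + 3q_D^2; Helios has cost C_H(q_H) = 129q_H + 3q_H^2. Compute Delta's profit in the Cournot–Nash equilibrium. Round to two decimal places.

3272.57

Delta's profit: π_D = (335 - Q)q_D - (84q_D + 3q_D²). Setting ∂π_D/∂q_D = 0: 251 - 8q_D - (q_H) = 0.
Helios's first-order condition: 206 - 8q_H - (q_D) = 0.
Best responses: q_D = (251 - q_H)/8, q_H = (206 - q_D)/8.
Solving the pair: q_D = 1802/63, q_H = 1397/63.
Price P = 335 - 457/9 = 284.2222.
Delta's profit: 284.2222·(1802/63) - 84·(1802/63) - 3(1802/63)² = 3272.5664.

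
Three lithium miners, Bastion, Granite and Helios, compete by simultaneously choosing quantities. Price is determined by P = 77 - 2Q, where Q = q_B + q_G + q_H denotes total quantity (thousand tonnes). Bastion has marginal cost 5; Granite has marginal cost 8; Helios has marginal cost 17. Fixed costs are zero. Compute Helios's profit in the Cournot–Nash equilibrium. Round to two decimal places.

Bastion's profit: π_B = (77 - 2Q)q_B - (5q_B). Setting ∂π_B/∂q_B = 0: 72 - 4q_B - 2(q_G + q_H) = 0.
Granite's profit: π_G = (77 - 2Q)q_G - (8q_G). Setting ∂π_G/∂q_G = 0: 69 - 4q_G - 2(q_B + q_H) = 0.
Helios's first-order condition: 60 - 4q_H - 2(q_B + q_G) = 0.
Summing all 3 equations gives 201 − 8Q = 0, hence Q = 201/8.
Back-substituting: q_B = (72 − 201/4)/2 = 87/8, q_G = (69 − 201/4)/2 = 75/8, q_H = (60 − 201/4)/2 = 39/8.
Price P = 77 - 2·(201/8) = 107/4.
Helios's profit: (107/4 - 17)·(39/8) = 1521/32.

47.53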